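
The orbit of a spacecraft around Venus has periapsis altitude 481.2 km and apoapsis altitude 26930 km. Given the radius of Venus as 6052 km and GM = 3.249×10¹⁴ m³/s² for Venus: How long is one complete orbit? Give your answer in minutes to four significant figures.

r_p = 6052 + 481.2 = 6533.2 km = 6.5332×10⁶ m.
r_a = 6052 + 26930 = 32982 km = 3.2982×10⁷ m.
Semi-major axis a = (r_p + r_a)/2 = (6533.2 + 32982)/2 = 19758 km = 1.976×10⁷ m.
By Kepler's third law T = 2π√(a³/μ) = 2π × 4.872×10³ = 3.061×10⁴ s.
= 510.2 minutes.

T ≈ 510.2 minutes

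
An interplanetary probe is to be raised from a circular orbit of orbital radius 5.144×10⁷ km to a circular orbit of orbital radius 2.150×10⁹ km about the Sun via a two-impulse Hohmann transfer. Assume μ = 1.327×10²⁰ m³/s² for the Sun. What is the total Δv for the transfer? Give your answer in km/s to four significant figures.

Δv_total ≈ 26.35 km/s

r₁ = 5.144×10⁷ km = 5.144×10¹⁰ m.
r₂ = 2.150×10⁹ km = 2.150×10¹² m.
Transfer ellipse a_t = (r₁ + r₂)/2 = 1.101×10¹² m.
At r₁: circular v_c1 = √(μ/r₁) = 50790 m/s; transfer-perihelion v_p = √[μ(2/r₁ − 1/a_t)] = 70980 m/s.
Δv₁ = v_p − v_c1 = 20190 m/s.
At r₂: circular v_c2 = √(μ/r₂) = 7856 m/s; transfer-aphelion v_a = √[μ(2/r₂ − 1/a_t)] = 1698 m/s.
Δv₂ = v_c2 − v_a = 6158 m/s.
Total Δv = Δv₁ + Δv₂ = 26350 m/s = 26.35 km/s.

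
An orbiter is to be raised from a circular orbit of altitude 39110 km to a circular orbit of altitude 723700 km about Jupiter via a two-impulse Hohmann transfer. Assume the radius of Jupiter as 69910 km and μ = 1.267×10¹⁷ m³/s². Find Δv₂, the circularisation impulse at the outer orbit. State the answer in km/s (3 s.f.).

Δv ≈ 6.43 km/s

r₁ = 69910 + 39110 = 109020 km = 1.0902×10⁸ m.
r₂ = 69910 + 723700 = 793610 km = 7.9361×10⁸ m.
Transfer ellipse a_t = (r₁ + r₂)/2 = 4.513×10⁸ m.
At r₁: circular v_c1 = √(μ/r₁) = 34090 m/s; transfer-perijove v_p = √[μ(2/r₁ − 1/a_t)] = 45210 m/s.
At r₂: circular v_c2 = √(μ/r₂) = 12640 m/s; transfer-apojove v_a = √[μ(2/r₂ − 1/a_t)] = 6210 m/s.
Δv₂ = v_c2 − v_a = 6425 m/s.
= 6.425 km/s.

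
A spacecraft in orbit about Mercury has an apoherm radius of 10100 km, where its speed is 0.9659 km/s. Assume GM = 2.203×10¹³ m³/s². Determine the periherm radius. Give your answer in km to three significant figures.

r_a = 1.010×10⁷ m.
Specific energy ε = v²/2 − μ/r = -1.715×10⁶ J/kg, so a = −μ/(2ε) = 6.424×10⁶ m.
The apsides satisfy r_p + r_a = 2a, so the periherm radius is 2a − r_a = 2.748×10⁶ m = 2747.7 km.

periherm radius ≈ 2750 km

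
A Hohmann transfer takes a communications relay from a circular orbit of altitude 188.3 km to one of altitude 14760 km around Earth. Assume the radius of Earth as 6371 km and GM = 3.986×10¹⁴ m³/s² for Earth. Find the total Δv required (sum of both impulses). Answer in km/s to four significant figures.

r₁ = 6371 + 188.3 = 6559.3 km = 6.5593×10⁶ m.
r₂ = 6371 + 14760 = 21131 km = 2.1131×10⁷ m.
Transfer ellipse a_t = (r₁ + r₂)/2 = 1.385×10⁷ m.
At r₁: circular v_c1 = √(μ/r₁) = 7795 m/s; transfer-perigee v_p = √[μ(2/r₁ − 1/a_t)] = 9631 m/s.
Δv₁ = v_p − v_c1 = 1835 m/s.
At r₂: circular v_c2 = √(μ/r₂) = 4343 m/s; transfer-apogee v_a = √[μ(2/r₂ − 1/a_t)] = 2989 m/s.
Δv₂ = v_c2 − v_a = 1354 m/s.
Total Δv = Δv₁ + Δv₂ = 3189 m/s = 3.189 km/s.

Δv_total ≈ 3.189 km/s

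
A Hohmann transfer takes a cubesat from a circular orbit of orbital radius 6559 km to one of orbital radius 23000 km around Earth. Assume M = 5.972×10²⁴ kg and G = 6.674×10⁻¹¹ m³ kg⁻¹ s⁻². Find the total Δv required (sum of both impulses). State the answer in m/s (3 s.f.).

μ = GM = 6.674×10⁻¹¹ × 5.972×10²⁴ = 3.986×10¹⁴ m³/s².
r₁ = 6559 km = 6.559×10⁶ m.
r₂ = 23000 km = 2.300×10⁷ m.
Transfer ellipse a_t = (r₁ + r₂)/2 = 1.478×10⁷ m.
At r₁: circular v_c1 = √(μ/r₁) = 7795 m/s; transfer-perigee v_p = √[μ(2/r₁ − 1/a_t)] = 9725 m/s.
Δv₁ = v_p − v_c1 = 1929 m/s.
At r₂: circular v_c2 = √(μ/r₂) = 4163 m/s; transfer-apogee v_a = √[μ(2/r₂ − 1/a_t)] = 2773 m/s.
Δv₂ = v_c2 − v_a = 1390 m/s.
Total Δv = Δv₁ + Δv₂ = 3319 m/s.

Δv_total ≈ 3320 m/s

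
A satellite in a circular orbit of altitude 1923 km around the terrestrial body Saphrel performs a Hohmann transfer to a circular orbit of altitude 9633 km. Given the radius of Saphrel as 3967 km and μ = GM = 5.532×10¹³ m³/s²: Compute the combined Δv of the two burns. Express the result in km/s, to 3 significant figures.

Δv_total ≈ 1.00 km/s

r₁ = 3967 + 1923 = 5890.0 km = 5.8900×10⁶ m.
r₂ = 3967 + 9633 = 13600 km = 1.3600×10⁷ m.
Transfer ellipse a_t = (r₁ + r₂)/2 = 9.745×10⁶ m.
At r₁: circular v_c1 = √(μ/r₁) = 3065 m/s; transfer-periapsis v_p = √[μ(2/r₁ − 1/a_t)] = 3620 m/s.
Δv₁ = v_p − v_c1 = 555.8 m/s.
At r₂: circular v_c2 = √(μ/r₂) = 2017 m/s; transfer-apoapsis v_a = √[μ(2/r₂ − 1/a_t)] = 1568 m/s.
Δv₂ = v_c2 − v_a = 448.9 m/s.
Total Δv = Δv₁ + Δv₂ = 1005 m/s = 1.005 km/s.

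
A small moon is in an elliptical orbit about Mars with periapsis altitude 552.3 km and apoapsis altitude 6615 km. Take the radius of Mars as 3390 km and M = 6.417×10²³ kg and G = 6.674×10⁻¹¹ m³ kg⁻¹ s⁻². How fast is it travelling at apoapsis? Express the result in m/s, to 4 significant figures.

v ≈ 1556 m/s

μ = GM = 6.674×10⁻¹¹ × 6.417×10²³ = 4.283×10¹³ m³/s².
r_p = 3390 + 552.3 = 3942.3 km = 3.9423×10⁶ m.
r_a = 3390 + 6615 = 10005 km = 1.0005×10⁷ m.
Semi-major axis a = (r_p + r_a)/2 = 6973.6 km = 6.974×10⁶ m.
Vis-viva: v² = μ(2/r − 1/a) = 4.283×10¹³ × (1.999×10⁻⁷ − 1.434×10⁻⁷) = 2.420×10⁶ m²/s².
v = 1556 m/s.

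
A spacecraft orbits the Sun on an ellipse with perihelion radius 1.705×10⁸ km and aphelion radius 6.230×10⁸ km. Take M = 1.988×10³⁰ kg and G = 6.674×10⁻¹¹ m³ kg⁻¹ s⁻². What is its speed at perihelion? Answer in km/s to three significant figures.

v ≈ 35.0 km/s

μ = GM = 6.674×10⁻¹¹ × 1.988×10³⁰ = 1.327×10²⁰ m³/s².
Semi-major axis a = (r_p + r_a)/2 = 3.9675×10⁸ km = 3.968×10¹¹ m.
Vis-viva: v² = μ(2/r − 1/a) = 1.327×10²⁰ × (1.173×10⁻¹¹ − 2.520×10⁻¹²) = 1.222×10⁹ m²/s².
v = 34960 m/s = 34.96 km/s.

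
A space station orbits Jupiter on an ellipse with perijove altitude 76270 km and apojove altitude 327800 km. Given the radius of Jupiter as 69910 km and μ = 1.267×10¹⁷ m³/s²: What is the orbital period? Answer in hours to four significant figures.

r_p = 69910 + 76270 = 146180 km = 1.4618×10⁸ m.
r_a = 69910 + 327800 = 397710 km = 3.9771×10⁸ m.
Semi-major axis a = (r_p + r_a)/2 = (1.4618×10⁵ + 3.9771×10⁵)/2 = 2.7194×10⁵ km = 2.719×10⁸ m.
By Kepler's third law T = 2π√(a³/μ) = 2π × 1.260×10⁴ = 7.916×10⁴ s.
= 21.99 hours.

T ≈ 21.99 hours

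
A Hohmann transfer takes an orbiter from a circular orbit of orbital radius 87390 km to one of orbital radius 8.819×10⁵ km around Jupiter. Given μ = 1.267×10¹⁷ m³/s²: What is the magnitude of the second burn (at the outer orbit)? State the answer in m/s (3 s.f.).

r₁ = 87390 km = 8.739×10⁷ m.
r₂ = 8.819×10⁵ km = 8.819×10⁸ m.
Transfer ellipse a_t = (r₁ + r₂)/2 = 4.846×10⁸ m.
At r₁: circular v_c1 = √(μ/r₁) = 38080 m/s; transfer-perijove v_p = √[μ(2/r₁ − 1/a_t)] = 51360 m/s.
At r₂: circular v_c2 = √(μ/r₂) = 11990 m/s; transfer-apojove v_a = √[μ(2/r₂ − 1/a_t)] = 5090 m/s.
Δv₂ = v_c2 − v_a = 6896 m/s.

Δv ≈ 6900 m/s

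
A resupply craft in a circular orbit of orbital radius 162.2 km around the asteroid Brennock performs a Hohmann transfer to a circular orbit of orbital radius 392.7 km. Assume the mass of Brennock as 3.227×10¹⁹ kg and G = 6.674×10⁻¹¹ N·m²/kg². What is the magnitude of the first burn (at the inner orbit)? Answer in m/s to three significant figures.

μ = GM = 6.674×10⁻¹¹ × 3.227×10¹⁹ = 2.154×10⁹ m³/s².
r₁ = 162.2 km = 1.622×10⁵ m.
r₂ = 392.7 km = 3.927×10⁵ m.
Transfer ellipse a_t = (r₁ + r₂)/2 = 2.774×10⁵ m.
At r₁: circular v_c1 = √(μ/r₁) = 115.2 m/s; transfer-periapsis v_p = √[μ(2/r₁ − 1/a_t)] = 137.1 m/s.
Δv₁ = v_p − v_c1 = 21.86 m/s.

Δv ≈ 21.9 m/s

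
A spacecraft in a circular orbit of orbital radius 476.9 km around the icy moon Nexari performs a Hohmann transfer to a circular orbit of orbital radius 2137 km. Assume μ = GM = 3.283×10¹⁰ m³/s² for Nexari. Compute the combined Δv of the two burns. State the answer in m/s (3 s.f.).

Δv_total ≈ 122 m/s

r₁ = 476.9 km = 4.769×10⁵ m.
r₂ = 2137 km = 2.137×10⁶ m.
Transfer ellipse a_t = (r₁ + r₂)/2 = 1.307×10⁶ m.
At r₁: circular v_c1 = √(μ/r₁) = 262.4 m/s; transfer-periapsis v_p = √[μ(2/r₁ − 1/a_t)] = 335.5 m/s.
Δv₁ = v_p − v_c1 = 73.13 m/s.
At r₂: circular v_c2 = √(μ/r₂) = 123.9 m/s; transfer-apoapsis v_a = √[μ(2/r₂ − 1/a_t)] = 74.87 m/s.
Δv₂ = v_c2 − v_a = 49.07 m/s.
Total Δv = Δv₁ + Δv₂ = 122.2 m/s.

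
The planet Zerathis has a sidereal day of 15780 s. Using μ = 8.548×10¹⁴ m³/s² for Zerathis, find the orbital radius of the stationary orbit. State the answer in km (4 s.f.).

r_sync ≈ 17540 km

A synchronous orbit has period T, so by Kepler's third law a = (μT²/4π²)^(1/3).
μT²/4π² = 8.548×10¹⁴ × (1.578×10⁴)² / 39.48 = 5.392×10²¹ m³.
a = 1.754×10⁷ m = 17535 km.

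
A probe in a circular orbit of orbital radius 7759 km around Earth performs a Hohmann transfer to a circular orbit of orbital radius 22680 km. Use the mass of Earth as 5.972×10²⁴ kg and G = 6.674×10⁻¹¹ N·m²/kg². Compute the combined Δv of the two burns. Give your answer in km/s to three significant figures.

Δv_total ≈ 2.78 km/s

μ = GM = 6.674×10⁻¹¹ × 5.972×10²⁴ = 3.986×10¹⁴ m³/s².
r₁ = 7759 km = 7.759×10⁶ m.
r₂ = 22680 km = 2.268×10⁷ m.
Transfer ellipse a_t = (r₁ + r₂)/2 = 1.522×10⁷ m.
At r₁: circular v_c1 = √(μ/r₁) = 7167 m/s; transfer-perigee v_p = √[μ(2/r₁ − 1/a_t)] = 8749 m/s.
Δv₁ = v_p − v_c1 = 1582 m/s.
At r₂: circular v_c2 = √(μ/r₂) = 4192 m/s; transfer-apogee v_a = √[μ(2/r₂ − 1/a_t)] = 2993 m/s.
Δv₂ = v_c2 − v_a = 1199 m/s.
Total Δv = Δv₁ + Δv₂ = 2781 m/s = 2.781 km/s.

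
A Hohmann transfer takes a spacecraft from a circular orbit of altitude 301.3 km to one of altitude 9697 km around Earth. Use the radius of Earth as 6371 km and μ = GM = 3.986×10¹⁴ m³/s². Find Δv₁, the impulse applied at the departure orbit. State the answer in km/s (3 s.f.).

r₁ = 6371 + 301.3 = 6672.3 km = 6.6723×10⁶ m.
r₂ = 6371 + 9697 = 16068 km = 1.6068×10⁷ m.
Transfer ellipse a_t = (r₁ + r₂)/2 = 1.137×10⁷ m.
At r₁: circular v_c1 = √(μ/r₁) = 7729 m/s; transfer-perigee v_p = √[μ(2/r₁ − 1/a_t)] = 9188 m/s.
Δv₁ = v_p − v_c1 = 1459 m/s.
= 1.459 km/s.

Δv ≈ 1.46 km/s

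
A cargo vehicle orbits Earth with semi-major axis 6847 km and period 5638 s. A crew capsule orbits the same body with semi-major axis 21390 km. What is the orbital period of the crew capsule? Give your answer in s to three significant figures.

Kepler's third law: T² ∝ a³, so T₂ = T₁ (a₂/a₁)^(3/2).
a₂/a₁ = 3.124, (a₂/a₁)^(3/2) = 5.522.
T₂ = 5638 × 5.522 = 31130 s.

T₂ ≈ 31100 s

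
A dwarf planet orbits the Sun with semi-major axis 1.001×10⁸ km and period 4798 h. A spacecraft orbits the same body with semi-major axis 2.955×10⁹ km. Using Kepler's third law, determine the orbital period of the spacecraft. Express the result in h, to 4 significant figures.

T₂ ≈ 7.696×10⁵ h

Kepler's third law: T² ∝ a³, so T₂ = T₁ (a₂/a₁)^(3/2).
a₂/a₁ = 29.52, (a₂/a₁)^(3/2) = 160.4.
T₂ = 4798 × 160.4 = 7.696×10⁵ h.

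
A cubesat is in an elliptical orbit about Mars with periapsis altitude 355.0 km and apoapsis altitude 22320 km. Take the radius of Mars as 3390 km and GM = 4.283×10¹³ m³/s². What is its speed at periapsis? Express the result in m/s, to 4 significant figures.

v ≈ 4468 m/s

r_p = 3390 + 355.0 = 3745.0 km = 3.7450×10⁶ m.
r_a = 3390 + 22320 = 25710 km = 2.5710×10⁷ m.
Semi-major axis a = (r_p + r_a)/2 = 14728 km = 1.473×10⁷ m.
Vis-viva: v² = μ(2/r − 1/a) = 4.283×10¹³ × (5.340×10⁻⁷ − 6.790×10⁻⁸) = 1.996×10⁷ m²/s².
v = 4468 m/s.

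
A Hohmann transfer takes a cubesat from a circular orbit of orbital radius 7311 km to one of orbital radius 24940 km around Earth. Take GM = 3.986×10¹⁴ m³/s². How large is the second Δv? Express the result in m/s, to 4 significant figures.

Δv ≈ 1306 m/s

r₁ = 7311 km = 7.311×10⁶ m.
r₂ = 24940 km = 2.494×10⁷ m.
Transfer ellipse a_t = (r₁ + r₂)/2 = 1.613×10⁷ m.
At r₁: circular v_c1 = √(μ/r₁) = 7384 m/s; transfer-perigee v_p = √[μ(2/r₁ − 1/a_t)] = 9183 m/s.
At r₂: circular v_c2 = √(μ/r₂) = 3998 m/s; transfer-apogee v_a = √[μ(2/r₂ − 1/a_t)] = 2692 m/s.
Δv₂ = v_c2 − v_a = 1306 m/s.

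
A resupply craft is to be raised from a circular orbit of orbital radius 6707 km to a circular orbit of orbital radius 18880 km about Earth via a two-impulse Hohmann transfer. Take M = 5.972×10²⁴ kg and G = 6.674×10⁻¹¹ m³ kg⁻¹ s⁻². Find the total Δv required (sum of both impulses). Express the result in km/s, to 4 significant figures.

μ = GM = 6.674×10⁻¹¹ × 5.972×10²⁴ = 3.986×10¹⁴ m³/s².
r₁ = 6707 km = 6.707×10⁶ m.
r₂ = 18880 km = 1.888×10⁷ m.
Transfer ellipse a_t = (r₁ + r₂)/2 = 1.279×10⁷ m.
At r₁: circular v_c1 = √(μ/r₁) = 7709 m/s; transfer-perigee v_p = √[μ(2/r₁ − 1/a_t)] = 9365 m/s.
Δv₁ = v_p − v_c1 = 1656 m/s.
At r₂: circular v_c2 = √(μ/r₂) = 4595 m/s; transfer-apogee v_a = √[μ(2/r₂ − 1/a_t)] = 3327 m/s.
Δv₂ = v_c2 − v_a = 1268 m/s.
Total Δv = Δv₁ + Δv₂ = 2924 m/s = 2.924 km/s.

Δv_total ≈ 2.924 km/s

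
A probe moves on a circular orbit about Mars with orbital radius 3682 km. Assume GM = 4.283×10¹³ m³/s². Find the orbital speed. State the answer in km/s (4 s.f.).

r = 3682 km = 3.682×10⁶ m.
For a circular orbit v = √(μ/r) = √(4.283×10¹³ / 3.682×10⁶) = √(1.163×10⁷) = 3411 m/s.
That is 3.411 km/s.

v ≈ 3.411 km/s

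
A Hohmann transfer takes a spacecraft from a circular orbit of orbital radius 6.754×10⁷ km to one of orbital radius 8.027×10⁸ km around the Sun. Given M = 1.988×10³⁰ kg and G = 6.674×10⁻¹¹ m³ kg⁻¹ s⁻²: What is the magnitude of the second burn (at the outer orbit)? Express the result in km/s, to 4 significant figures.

μ = GM = 6.674×10⁻¹¹ × 1.988×10³⁰ = 1.327×10²⁰ m³/s².
r₁ = 6.754×10⁷ km = 6.754×10¹⁰ m.
r₂ = 8.027×10⁸ km = 8.027×10¹¹ m.
Transfer ellipse a_t = (r₁ + r₂)/2 = 4.351×10¹¹ m.
At r₁: circular v_c1 = √(μ/r₁) = 44320 m/s; transfer-perihelion v_p = √[μ(2/r₁ − 1/a_t)] = 60200 m/s.
At r₂: circular v_c2 = √(μ/r₂) = 12860 m/s; transfer-aphelion v_a = √[μ(2/r₂ − 1/a_t)] = 5065 m/s.
Δv₂ = v_c2 − v_a = 7791 m/s.
= 7.791 km/s.

Δv ≈ 7.791 km/s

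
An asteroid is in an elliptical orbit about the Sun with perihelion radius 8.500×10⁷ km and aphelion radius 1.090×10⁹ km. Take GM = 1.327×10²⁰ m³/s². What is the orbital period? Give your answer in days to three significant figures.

Semi-major axis a = (r_p + r_a)/2 = (8.5000×10⁷ + 1.0900×10⁹)/2 = 5.8750×10⁸ km = 5.875×10¹¹ m.
By Kepler's third law T = 2π√(a³/μ) = 2π × 3.909×10⁷ = 2.456×10⁸ s.
= 2843 days.

T ≈ 2840 days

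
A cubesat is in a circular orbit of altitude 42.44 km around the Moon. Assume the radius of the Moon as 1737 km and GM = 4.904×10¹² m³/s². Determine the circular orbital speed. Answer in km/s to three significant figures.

v ≈ 1.66 km/s

r = 1737 + 42.44 = 1779.4 km = 1.7794×10⁶ m.
For a circular orbit v = √(μ/r) = √(4.904×10¹² / 1.779×10⁶) = √(2.756×10⁶) = 1660 m/s.
That is 1.660 km/s.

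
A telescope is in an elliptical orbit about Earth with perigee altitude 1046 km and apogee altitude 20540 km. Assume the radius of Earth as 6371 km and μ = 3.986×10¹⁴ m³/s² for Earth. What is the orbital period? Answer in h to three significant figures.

r_p = 6371 + 1046 = 7417.0 km = 7.4170×10⁶ m.
r_a = 6371 + 20540 = 26911 km = 2.6911×10⁷ m.
Semi-major axis a = (r_p + r_a)/2 = (7417.0 + 26911)/2 = 17164 km = 1.716×10⁷ m.
By Kepler's third law T = 2π√(a³/μ) = 2π × 3.562×10³ = 2.238×10⁴ s.
= 6.216 h.

T ≈ 6.22 h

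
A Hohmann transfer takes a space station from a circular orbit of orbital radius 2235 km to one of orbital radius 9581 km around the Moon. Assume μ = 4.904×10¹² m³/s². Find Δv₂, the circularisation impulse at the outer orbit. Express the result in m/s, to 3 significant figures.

r₁ = 2235 km = 2.235×10⁶ m.
r₂ = 9581 km = 9.581×10⁶ m.
Transfer ellipse a_t = (r₁ + r₂)/2 = 5.908×10⁶ m.
At r₁: circular v_c1 = √(μ/r₁) = 1481 m/s; transfer-perilune v_p = √[μ(2/r₁ − 1/a_t)] = 1886 m/s.
At r₂: circular v_c2 = √(μ/r₂) = 715.4 m/s; transfer-apolune v_a = √[μ(2/r₂ − 1/a_t)] = 440.0 m/s.
Δv₂ = v_c2 − v_a = 275.4 m/s.

Δv ≈ 275 m/s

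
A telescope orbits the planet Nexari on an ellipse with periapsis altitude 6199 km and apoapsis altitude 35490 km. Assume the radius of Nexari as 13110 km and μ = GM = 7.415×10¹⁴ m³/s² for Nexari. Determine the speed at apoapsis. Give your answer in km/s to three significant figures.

v ≈ 2.95 km/s

r_p = 13110 + 6199 = 19309 km = 1.9309×10⁷ m.
r_a = 13110 + 35490 = 48600 km = 4.8600×10⁷ m.
Semi-major axis a = (r_p + r_a)/2 = 33954 km = 3.395×10⁷ m.
Vis-viva: v² = μ(2/r − 1/a) = 7.415×10¹⁴ × (4.115×10⁻⁸ − 2.945×10⁻⁸) = 8.676×10⁶ m²/s².
v = 2946 m/s = 2.946 km/s.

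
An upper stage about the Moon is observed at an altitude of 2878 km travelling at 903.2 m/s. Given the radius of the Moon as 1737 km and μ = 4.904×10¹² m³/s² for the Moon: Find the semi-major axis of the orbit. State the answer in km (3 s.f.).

a ≈ 3750 km

r = 1737 + 2878 = 4615.0 km = 4.615×10⁶ m.
Vis-viva rearranged: 1/a = 2/r − v²/μ = 4.334×10⁻⁷ − 1.663×10⁻⁷ = 2.670×10⁻⁷ m⁻¹.
a = 3.745×10⁶ m = 3745.0 km.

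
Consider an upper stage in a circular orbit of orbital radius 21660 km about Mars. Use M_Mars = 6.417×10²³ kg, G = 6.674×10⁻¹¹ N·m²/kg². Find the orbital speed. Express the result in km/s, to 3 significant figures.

μ = GM = 6.674×10⁻¹¹ × 6.417×10²³ = 4.283×10¹³ m³/s².
r = 21660 km = 2.166×10⁷ m.
For a circular orbit v = √(μ/r) = √(4.283×10¹³ / 2.166×10⁷) = √(1.977×10⁶) = 1406 m/s.
That is 1.406 km/s.

v ≈ 1.41 km/s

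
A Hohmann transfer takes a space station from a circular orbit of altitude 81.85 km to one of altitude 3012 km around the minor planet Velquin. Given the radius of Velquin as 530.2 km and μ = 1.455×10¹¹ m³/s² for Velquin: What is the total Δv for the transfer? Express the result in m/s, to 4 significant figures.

Δv_total ≈ 241.8 m/s

r₁ = 530.2 + 81.85 = 612.05 km = 6.1205×10⁵ m.
r₂ = 530.2 + 3012 = 3542.2 km = 3.5422×10⁶ m.
Transfer ellipse a_t = (r₁ + r₂)/2 = 2.077×10⁶ m.
At r₁: circular v_c1 = √(μ/r₁) = 487.6 m/s; transfer-periapsis v_p = √[μ(2/r₁ − 1/a_t)] = 636.7 m/s.
Δv₁ = v_p − v_c1 = 149.1 m/s.
At r₂: circular v_c2 = √(μ/r₂) = 202.7 m/s; transfer-apoapsis v_a = √[μ(2/r₂ − 1/a_t)] = 110.0 m/s.
Δv₂ = v_c2 − v_a = 92.66 m/s.
Total Δv = Δv₁ + Δv₂ = 241.8 m/s.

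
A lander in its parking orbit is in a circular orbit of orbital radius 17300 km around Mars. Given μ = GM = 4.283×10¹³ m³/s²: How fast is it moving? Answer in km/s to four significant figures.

r = 17300 km = 1.730×10⁷ m.
For a circular orbit v = √(μ/r) = √(4.283×10¹³ / 1.730×10⁷) = √(2.476×10⁶) = 1573 m/s.
That is 1.573 km/s.

v ≈ 1.573 km/s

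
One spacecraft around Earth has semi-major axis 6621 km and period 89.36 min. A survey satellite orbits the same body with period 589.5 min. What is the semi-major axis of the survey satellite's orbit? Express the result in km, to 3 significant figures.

a₂ ≈ 23300 km

Kepler's third law: a³ ∝ T², so a₂ = a₁ (T₂/T₁)^(2/3).
T₂/T₁ = 6.597, (T₂/T₁)^(2/3) = 3.517.
a₂ = 6621 × 3.517 = 23290 km.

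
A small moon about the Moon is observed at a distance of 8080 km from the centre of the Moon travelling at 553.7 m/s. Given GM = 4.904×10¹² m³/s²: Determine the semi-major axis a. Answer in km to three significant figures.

r = 8.080×10⁶ m.
Specific orbital energy ε = v²/2 − μ/r = (553.7)²/2 − 4.904×10¹²/8.080×10⁶ = -4.536×10⁵ J/kg.
Since ε = −μ/(2a), a = −μ/(2ε) = 5.405×10⁶ m = 5405.2 km.

a ≈ 5410 km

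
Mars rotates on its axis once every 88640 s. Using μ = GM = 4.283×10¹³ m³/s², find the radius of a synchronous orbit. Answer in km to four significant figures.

A synchronous orbit has period T, so by Kepler's third law a = (μT²/4π²)^(1/3).
μT²/4π² = 4.283×10¹³ × (8.864×10⁴)² / 39.48 = 8.524×10²¹ m³.
a = 2.043×10⁷ m = 20428 km.

r_sync ≈ 20430 km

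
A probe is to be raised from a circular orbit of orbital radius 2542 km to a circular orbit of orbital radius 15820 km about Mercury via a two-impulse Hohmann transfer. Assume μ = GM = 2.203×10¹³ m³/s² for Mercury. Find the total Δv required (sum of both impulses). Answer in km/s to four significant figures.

r₁ = 2542 km = 2.542×10⁶ m.
r₂ = 15820 km = 1.582×10⁷ m.
Transfer ellipse a_t = (r₁ + r₂)/2 = 9.181×10⁶ m.
At r₁: circular v_c1 = √(μ/r₁) = 2944 m/s; transfer-periherm v_p = √[μ(2/r₁ − 1/a_t)] = 3864 m/s.
Δv₁ = v_p − v_c1 = 920.5 m/s.
At r₂: circular v_c2 = √(μ/r₂) = 1180 m/s; transfer-apoherm v_a = √[μ(2/r₂ − 1/a_t)] = 620.9 m/s.
Δv₂ = v_c2 − v_a = 559.1 m/s.
Total Δv = Δv₁ + Δv₂ = 1480 m/s = 1.480 km/s.

Δv_total ≈ 1.480 km/s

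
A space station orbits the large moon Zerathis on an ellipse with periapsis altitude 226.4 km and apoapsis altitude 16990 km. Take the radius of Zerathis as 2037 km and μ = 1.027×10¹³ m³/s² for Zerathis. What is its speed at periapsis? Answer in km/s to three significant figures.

r_p = 2037 + 226.4 = 2263.4 km = 2.2634×10⁶ m.
r_a = 2037 + 16990 = 19027 km = 1.9027×10⁷ m.
Semi-major axis a = (r_p + r_a)/2 = 10645 km = 1.065×10⁷ m.
Vis-viva: v² = μ(2/r − 1/a) = 1.027×10¹³ × (8.836×10⁻⁷ − 9.394×10⁻⁸) = 8.110×10⁶ m²/s².
v = 2848 m/s = 2.848 km/s.

v ≈ 2.85 km/s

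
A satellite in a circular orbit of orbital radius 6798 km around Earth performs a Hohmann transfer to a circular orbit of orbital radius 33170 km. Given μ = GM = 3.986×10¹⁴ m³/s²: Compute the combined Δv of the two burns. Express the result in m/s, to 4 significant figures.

Δv_total ≈ 3653 m/s

r₁ = 6798 km = 6.798×10⁶ m.
r₂ = 33170 km = 3.317×10⁷ m.
Transfer ellipse a_t = (r₁ + r₂)/2 = 1.998×10⁷ m.
At r₁: circular v_c1 = √(μ/r₁) = 7657 m/s; transfer-perigee v_p = √[μ(2/r₁ − 1/a_t)] = 9865 m/s.
Δv₁ = v_p − v_c1 = 2208 m/s.
At r₂: circular v_c2 = √(μ/r₂) = 3467 m/s; transfer-apogee v_a = √[μ(2/r₂ − 1/a_t)] = 2022 m/s.
Δv₂ = v_c2 − v_a = 1445 m/s.
Total Δv = Δv₁ + Δv₂ = 3653 m/s.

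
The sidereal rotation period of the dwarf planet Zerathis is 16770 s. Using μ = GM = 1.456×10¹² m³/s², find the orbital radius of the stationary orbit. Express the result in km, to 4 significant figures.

A synchronous orbit has period T, so by Kepler's third law a = (μT²/4π²)^(1/3).
μT²/4π² = 1.456×10¹² × (1.677×10⁴)² / 39.48 = 1.037×10¹⁹ m³.
a = 2.181×10⁶ m = 2180.8 km.

r_sync ≈ 2181 km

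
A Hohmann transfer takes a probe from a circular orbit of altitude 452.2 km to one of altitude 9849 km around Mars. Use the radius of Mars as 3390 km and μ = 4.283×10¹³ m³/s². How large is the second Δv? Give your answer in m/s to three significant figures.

r₁ = 3390 + 452.2 = 3842.2 km = 3.8422×10⁶ m.
r₂ = 3390 + 9849 = 13239 km = 1.3239×10⁷ m.
Transfer ellipse a_t = (r₁ + r₂)/2 = 8.541×10⁶ m.
At r₁: circular v_c1 = √(μ/r₁) = 3339 m/s; transfer-periapsis v_p = √[μ(2/r₁ − 1/a_t)] = 4157 m/s.
At r₂: circular v_c2 = √(μ/r₂) = 1799 m/s; transfer-apoapsis v_a = √[μ(2/r₂ − 1/a_t)] = 1206 m/s.
Δv₂ = v_c2 − v_a = 592.2 m/s.

Δv ≈ 592 m/s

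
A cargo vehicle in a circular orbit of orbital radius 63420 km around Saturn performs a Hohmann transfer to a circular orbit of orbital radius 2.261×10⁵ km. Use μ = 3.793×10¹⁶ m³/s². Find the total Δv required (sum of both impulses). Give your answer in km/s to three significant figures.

Δv_total ≈ 10.5 km/s

r₁ = 63420 km = 6.342×10⁷ m.
r₂ = 2.261×10⁵ km = 2.261×10⁸ m.
Transfer ellipse a_t = (r₁ + r₂)/2 = 1.448×10⁸ m.
At r₁: circular v_c1 = √(μ/r₁) = 24460 m/s; transfer-perikrone v_p = √[μ(2/r₁ − 1/a_t)] = 30560 m/s.
Δv₁ = v_p − v_c1 = 6108 m/s.
At r₂: circular v_c2 = √(μ/r₂) = 12950 m/s; transfer-apokrone v_a = √[μ(2/r₂ − 1/a_t)] = 8573 m/s.
Δv₂ = v_c2 − v_a = 4379 m/s.
Total Δv = Δv₁ + Δv₂ = 10490 m/s = 10.49 km/s.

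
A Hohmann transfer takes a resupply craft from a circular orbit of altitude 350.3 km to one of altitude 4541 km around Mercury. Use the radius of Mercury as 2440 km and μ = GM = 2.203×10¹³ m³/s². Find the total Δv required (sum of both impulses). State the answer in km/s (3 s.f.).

Δv_total ≈ 0.983 km/s

r₁ = 2440 + 350.3 = 2790.3 km = 2.7903×10⁶ m.
r₂ = 2440 + 4541 = 6981.0 km = 6.9810×10⁶ m.
Transfer ellipse a_t = (r₁ + r₂)/2 = 4.886×10⁶ m.
At r₁: circular v_c1 = √(μ/r₁) = 2810 m/s; transfer-periherm v_p = √[μ(2/r₁ − 1/a_t)] = 3359 m/s.
Δv₁ = v_p − v_c1 = 548.9 m/s.
At r₂: circular v_c2 = √(μ/r₂) = 1776 m/s; transfer-apoherm v_a = √[μ(2/r₂ − 1/a_t)] = 1342 m/s.
Δv₂ = v_c2 − v_a = 433.9 m/s.
Total Δv = Δv₁ + Δv₂ = 982.9 m/s = 0.9829 km/s.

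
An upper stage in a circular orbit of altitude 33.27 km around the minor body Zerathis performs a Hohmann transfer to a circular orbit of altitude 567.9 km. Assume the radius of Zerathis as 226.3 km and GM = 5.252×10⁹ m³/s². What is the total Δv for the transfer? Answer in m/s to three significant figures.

r₁ = 226.3 + 33.27 = 259.57 km = 2.5957×10⁵ m.
r₂ = 226.3 + 567.9 = 794.20 km = 7.9420×10⁵ m.
Transfer ellipse a_t = (r₁ + r₂)/2 = 5.269×10⁵ m.
At r₁: circular v_c1 = √(μ/r₁) = 142.2 m/s; transfer-periapsis v_p = √[μ(2/r₁ − 1/a_t)] = 174.6 m/s.
Δv₁ = v_p − v_c1 = 32.39 m/s.
At r₂: circular v_c2 = √(μ/r₂) = 81.32 m/s; transfer-apoapsis v_a = √[μ(2/r₂ − 1/a_t)] = 57.08 m/s.
Δv₂ = v_c2 − v_a = 24.24 m/s.
Total Δv = Δv₁ + Δv₂ = 56.64 m/s.

Δv_total ≈ 56.6 m/s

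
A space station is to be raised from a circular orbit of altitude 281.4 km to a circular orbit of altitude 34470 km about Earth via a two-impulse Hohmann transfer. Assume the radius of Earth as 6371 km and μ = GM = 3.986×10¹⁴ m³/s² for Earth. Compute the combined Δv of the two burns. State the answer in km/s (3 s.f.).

r₁ = 6371 + 281.4 = 6652.4 km = 6.6524×10⁶ m.
r₂ = 6371 + 34470 = 40841 km = 4.0841×10⁷ m.
Transfer ellipse a_t = (r₁ + r₂)/2 = 2.375×10⁷ m.
At r₁: circular v_c1 = √(μ/r₁) = 7741 m/s; transfer-perigee v_p = √[μ(2/r₁ − 1/a_t)] = 10150 m/s.
Δv₁ = v_p − v_c1 = 2411 m/s.
At r₂: circular v_c2 = √(μ/r₂) = 3124 m/s; transfer-apogee v_a = √[μ(2/r₂ − 1/a_t)] = 1654 m/s.
Δv₂ = v_c2 − v_a = 1471 m/s.
Total Δv = Δv₁ + Δv₂ = 3881 m/s = 3.881 km/s.

Δv_total ≈ 3.88 km/s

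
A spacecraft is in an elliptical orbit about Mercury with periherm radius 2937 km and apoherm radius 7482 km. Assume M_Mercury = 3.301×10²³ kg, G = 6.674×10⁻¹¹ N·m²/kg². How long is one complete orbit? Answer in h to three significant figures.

T ≈ 4.42 h

μ = GM = 6.674×10⁻¹¹ × 3.301×10²³ = 2.203×10¹³ m³/s².
Semi-major axis a = (r_p + r_a)/2 = (2937.0 + 7482.0)/2 = 5209.5 km = 5.210×10⁶ m.
By Kepler's third law T = 2π√(a³/μ) = 2π × 2.533×10³ = 1.592×10⁴ s.
= 4.421 h.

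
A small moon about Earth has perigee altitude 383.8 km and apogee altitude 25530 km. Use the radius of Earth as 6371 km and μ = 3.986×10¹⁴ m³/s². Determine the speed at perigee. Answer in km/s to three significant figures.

v ≈ 9.87 km/s

r_p = 6371 + 383.8 = 6754.8 km = 6.7548×10⁶ m.
r_a = 6371 + 25530 = 31901 km = 3.1901×10⁷ m.
Semi-major axis a = (r_p + r_a)/2 = 19328 km = 1.933×10⁷ m.
Vis-viva: v² = μ(2/r − 1/a) = 3.986×10¹⁴ × (2.961×10⁻⁷ − 5.174×10⁻⁸) = 9.740×10⁷ m²/s².
v = 9869 m/s = 9.869 km/s.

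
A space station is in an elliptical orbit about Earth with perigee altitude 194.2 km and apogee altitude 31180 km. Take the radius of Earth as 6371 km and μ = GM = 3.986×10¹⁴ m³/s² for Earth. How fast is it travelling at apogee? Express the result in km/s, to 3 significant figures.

v ≈ 1.78 km/s

r_p = 6371 + 194.2 = 6565.2 km = 6.5652×10⁶ m.
r_a = 6371 + 31180 = 37551 km = 3.7551×10⁷ m.
Semi-major axis a = (r_p + r_a)/2 = 22058 km = 2.206×10⁷ m.
Vis-viva: v² = μ(2/r − 1/a) = 3.986×10¹⁴ × (5.326×10⁻⁸ − 4.533×10⁻⁸) = 3.159×10⁶ m²/s².
v = 1777 m/s = 1.777 km/s.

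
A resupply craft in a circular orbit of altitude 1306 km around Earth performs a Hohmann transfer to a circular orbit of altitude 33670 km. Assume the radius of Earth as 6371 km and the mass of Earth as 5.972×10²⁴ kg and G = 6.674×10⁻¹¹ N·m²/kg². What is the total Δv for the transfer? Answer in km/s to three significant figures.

μ = GM = 6.674×10⁻¹¹ × 5.972×10²⁴ = 3.986×10¹⁴ m³/s².
r₁ = 6371 + 1306 = 7677.0 km = 7.6770×10⁶ m.
r₂ = 6371 + 33670 = 40041 km = 4.0041×10⁷ m.
Transfer ellipse a_t = (r₁ + r₂)/2 = 2.386×10⁷ m.
At r₁: circular v_c1 = √(μ/r₁) = 7205 m/s; transfer-perigee v_p = √[μ(2/r₁ − 1/a_t)] = 9334 m/s.
Δv₁ = v_p − v_c1 = 2129 m/s.
At r₂: circular v_c2 = √(μ/r₂) = 3155 m/s; transfer-apogee v_a = √[μ(2/r₂ − 1/a_t)] = 1790 m/s.
Δv₂ = v_c2 − v_a = 1365 m/s.
Total Δv = Δv₁ + Δv₂ = 3494 m/s = 3.494 km/s.

Δv_total ≈ 3.49 km/s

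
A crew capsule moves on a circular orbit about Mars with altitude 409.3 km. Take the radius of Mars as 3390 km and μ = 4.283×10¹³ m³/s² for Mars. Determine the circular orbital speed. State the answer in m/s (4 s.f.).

r = 3390 + 409.3 = 3799.3 km = 3.7993×10⁶ m.
For a circular orbit v = √(μ/r) = √(4.283×10¹³ / 3.799×10⁶) = √(1.127×10⁷) = 3358 m/s.

v ≈ 3358 m/s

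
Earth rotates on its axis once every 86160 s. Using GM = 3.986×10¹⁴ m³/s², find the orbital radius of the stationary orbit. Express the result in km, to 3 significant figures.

A synchronous orbit has period T, so by Kepler's third law a = (μT²/4π²)^(1/3).
μT²/4π² = 3.986×10¹⁴ × (8.616×10⁴)² / 39.48 = 7.495×10²² m³.
a = 4.216×10⁷ m = 42163 km.

r_sync ≈ 42200 km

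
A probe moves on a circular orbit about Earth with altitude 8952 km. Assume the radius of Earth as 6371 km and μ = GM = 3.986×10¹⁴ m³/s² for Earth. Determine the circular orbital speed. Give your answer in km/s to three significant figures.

r = 6371 + 8952 = 15323 km = 1.5323×10⁷ m.
For a circular orbit v = √(μ/r) = √(3.986×10¹⁴ / 1.532×10⁷) = √(2.601×10⁷) = 5100 m/s.
That is 5.100 km/s.

v ≈ 5.10 km/s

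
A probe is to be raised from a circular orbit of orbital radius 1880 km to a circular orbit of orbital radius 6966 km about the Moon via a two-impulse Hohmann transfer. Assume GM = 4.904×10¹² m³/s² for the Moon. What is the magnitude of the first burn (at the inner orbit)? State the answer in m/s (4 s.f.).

r₁ = 1880 km = 1.880×10⁶ m.
r₂ = 6966 km = 6.966×10⁶ m.
Transfer ellipse a_t = (r₁ + r₂)/2 = 4.423×10⁶ m.
At r₁: circular v_c1 = √(μ/r₁) = 1615 m/s; transfer-perilune v_p = √[μ(2/r₁ − 1/a_t)] = 2027 m/s.
Δv₁ = v_p − v_c1 = 411.8 m/s.

Δv ≈ 411.8 m/s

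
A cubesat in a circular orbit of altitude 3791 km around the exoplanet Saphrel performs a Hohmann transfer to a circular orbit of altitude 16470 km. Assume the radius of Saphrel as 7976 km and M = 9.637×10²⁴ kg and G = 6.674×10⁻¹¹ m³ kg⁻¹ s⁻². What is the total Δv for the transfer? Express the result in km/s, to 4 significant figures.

Δv_total ≈ 2.192 km/s

μ = GM = 6.674×10⁻¹¹ × 9.637×10²⁴ = 6.432×10¹⁴ m³/s².
r₁ = 7976 + 3791 = 11767 km = 1.1767×10⁷ m.
r₂ = 7976 + 16470 = 24446 km = 2.4446×10⁷ m.
Transfer ellipse a_t = (r₁ + r₂)/2 = 1.811×10⁷ m.
At r₁: circular v_c1 = √(μ/r₁) = 7393 m/s; transfer-periapsis v_p = √[μ(2/r₁ − 1/a_t)] = 8590 m/s.
Δv₁ = v_p − v_c1 = 1197 m/s.
At r₂: circular v_c2 = √(μ/r₂) = 5129 m/s; transfer-apoapsis v_a = √[μ(2/r₂ − 1/a_t)] = 4135 m/s.
Δv₂ = v_c2 − v_a = 994.3 m/s.
Total Δv = Δv₁ + Δv₂ = 2192 m/s = 2.192 km/s.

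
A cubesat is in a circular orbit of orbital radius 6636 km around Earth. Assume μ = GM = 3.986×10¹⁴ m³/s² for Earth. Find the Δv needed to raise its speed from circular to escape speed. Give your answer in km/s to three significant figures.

Δv ≈ 3.21 km/s

r = 6636 km = 6.636×10⁶ m.
Circular speed v_c = √(μ/r) = 7750 m/s.
Escape speed v_esc = √(2μ/r) = √2 × v_c = 10960 m/s.
Δv = v_esc − v_c = 3210 m/s = 3.210 km/s.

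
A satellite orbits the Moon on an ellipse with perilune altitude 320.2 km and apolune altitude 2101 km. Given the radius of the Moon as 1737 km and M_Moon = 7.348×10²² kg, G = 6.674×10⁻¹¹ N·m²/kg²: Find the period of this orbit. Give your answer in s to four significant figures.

T ≈ 14360 s

μ = GM = 6.674×10⁻¹¹ × 7.348×10²² = 4.904×10¹² m³/s².
r_p = 1737 + 320.2 = 2057.2 km = 2.0572×10⁶ m.
r_a = 1737 + 2101 = 3838.0 km = 3.8380×10⁶ m.
Semi-major axis a = (r_p + r_a)/2 = (2057.2 + 3838.0)/2 = 2947.6 km = 2.948×10⁶ m.
By Kepler's third law T = 2π√(a³/μ) = 2π × 2.285×10³ = 1.436×10⁴ s.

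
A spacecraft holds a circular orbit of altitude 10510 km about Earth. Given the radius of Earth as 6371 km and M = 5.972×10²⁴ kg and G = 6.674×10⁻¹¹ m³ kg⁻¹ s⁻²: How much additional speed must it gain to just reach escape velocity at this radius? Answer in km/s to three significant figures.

Δv ≈ 2.01 km/s

μ = GM = 6.674×10⁻¹¹ × 5.972×10²⁴ = 3.986×10¹⁴ m³/s².
r = 6371 + 10510 = 16881 km = 1.6881×10⁷ m.
Circular speed v_c = √(μ/r) = 4859 m/s.
Escape speed v_esc = √(2μ/r) = √2 × v_c = 6872 m/s.
Δv = v_esc − v_c = 2013 m/s = 2.013 km/s.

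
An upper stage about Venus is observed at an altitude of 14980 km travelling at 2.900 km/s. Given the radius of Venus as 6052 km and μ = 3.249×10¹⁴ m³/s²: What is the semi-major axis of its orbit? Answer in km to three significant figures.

a ≈ 14400 km

r = 6052 + 14980 = 21032 km = 2.103×10⁷ m.
Specific orbital energy ε = v²/2 − μ/r = (2900)²/2 − 3.249×10¹⁴/2.103×10⁷ = -1.124×10⁷ J/kg.
Since ε = −μ/(2a), a = −μ/(2ε) = 1.445×10⁷ m = 14449 km.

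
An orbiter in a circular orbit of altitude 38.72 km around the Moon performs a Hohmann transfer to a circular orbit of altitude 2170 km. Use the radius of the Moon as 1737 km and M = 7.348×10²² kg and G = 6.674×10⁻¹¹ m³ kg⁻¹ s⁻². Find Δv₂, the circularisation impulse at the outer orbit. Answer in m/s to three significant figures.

Δv ≈ 235 m/s

μ = GM = 6.674×10⁻¹¹ × 7.348×10²² = 4.904×10¹² m³/s².
r₁ = 1737 + 38.72 = 1775.7 km = 1.7757×10⁶ m.
r₂ = 1737 + 2170 = 3907.0 km = 3.9070×10⁶ m.
Transfer ellipse a_t = (r₁ + r₂)/2 = 2.841×10⁶ m.
At r₁: circular v_c1 = √(μ/r₁) = 1662 m/s; transfer-perilune v_p = √[μ(2/r₁ − 1/a_t)] = 1949 m/s.
At r₂: circular v_c2 = √(μ/r₂) = 1120 m/s; transfer-apolune v_a = √[μ(2/r₂ − 1/a_t)] = 885.7 m/s.
Δv₂ = v_c2 − v_a = 234.7 m/s.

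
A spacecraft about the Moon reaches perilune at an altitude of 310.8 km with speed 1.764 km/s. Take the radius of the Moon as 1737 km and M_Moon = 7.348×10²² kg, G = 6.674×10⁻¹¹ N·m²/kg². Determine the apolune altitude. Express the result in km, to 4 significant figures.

apolune altitude ≈ 2061 km

μ = GM = 6.674×10⁻¹¹ × 7.348×10²² = 4.904×10¹² m³/s².
r_p = 1737 + 310.8 = 2047.8 km = 2.048×10⁶ m.
Specific energy ε = v²/2 − μ/r = -8.389×10⁵ J/kg, so a = −μ/(2ε) = 2.923×10⁶ m.
The apsides satisfy r_p + r_a = 2a, so the apolune radius is 2a − r_p = 3.798×10⁶ m = 3797.7 km.
Apolune altitude = 3797.7 − 1737 = 2060.7 km.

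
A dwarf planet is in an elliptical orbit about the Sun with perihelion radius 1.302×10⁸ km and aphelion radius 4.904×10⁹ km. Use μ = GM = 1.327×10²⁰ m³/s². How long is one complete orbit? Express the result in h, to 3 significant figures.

T ≈ 605000 h

Semi-major axis a = (r_p + r_a)/2 = (1.3020×10⁸ + 4.9040×10⁹)/2 = 2.5171×10⁹ km = 2.517×10¹² m.
By Kepler's third law T = 2π√(a³/μ) = 2π × 3.467×10⁸ = 2.178×10⁹ s.
= 6.051×10⁵ h.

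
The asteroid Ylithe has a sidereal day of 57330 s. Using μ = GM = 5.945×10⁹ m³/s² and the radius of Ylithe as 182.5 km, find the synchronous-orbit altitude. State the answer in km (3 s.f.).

A synchronous orbit has period T, so by Kepler's third law a = (μT²/4π²)^(1/3).
μT²/4π² = 5.945×10⁹ × (5.733×10⁴)² / 39.48 = 4.949×10¹⁷ m³.
a = 7.910×10⁵ m = 791.02 km.
Altitude h = a − R = 791.02 − 182.5 = 608.52 km.

h_sync ≈ 609 km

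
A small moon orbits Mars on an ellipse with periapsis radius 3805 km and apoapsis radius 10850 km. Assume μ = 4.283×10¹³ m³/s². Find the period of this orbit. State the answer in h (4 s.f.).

T ≈ 5.290 h

Semi-major axis a = (r_p + r_a)/2 = (3805.0 + 10850)/2 = 7327.5 km = 7.328×10⁶ m.
By Kepler's third law T = 2π√(a³/μ) = 2π × 3.031×10³ = 1.904×10⁴ s.
= 5.290 h.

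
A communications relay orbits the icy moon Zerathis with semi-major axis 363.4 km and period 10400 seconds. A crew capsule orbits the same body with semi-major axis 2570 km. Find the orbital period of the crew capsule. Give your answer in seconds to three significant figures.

Kepler's third law: T² ∝ a³, so T₂ = T₁ (a₂/a₁)^(3/2).
a₂/a₁ = 7.072, (a₂/a₁)^(3/2) = 18.81.
T₂ = 10400 × 18.81 = 1.956×10⁵ seconds.

T₂ ≈ 1.96×10⁵ seconds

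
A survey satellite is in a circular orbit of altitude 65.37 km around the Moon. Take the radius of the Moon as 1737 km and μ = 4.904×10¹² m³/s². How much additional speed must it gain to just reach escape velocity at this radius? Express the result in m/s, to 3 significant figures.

Δv ≈ 683 m/s

r = 1737 + 65.37 = 1802.4 km = 1.8024×10⁶ m.
Circular speed v_c = √(μ/r) = 1650 m/s.
Escape speed v_esc = √(2μ/r) = √2 × v_c = 2333 m/s.
Δv = v_esc − v_c = 683.2 m/s.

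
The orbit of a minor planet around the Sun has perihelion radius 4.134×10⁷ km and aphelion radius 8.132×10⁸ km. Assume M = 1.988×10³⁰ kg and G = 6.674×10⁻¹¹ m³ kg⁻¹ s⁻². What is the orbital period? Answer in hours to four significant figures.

T ≈ 42320 hours

μ = GM = 6.674×10⁻¹¹ × 1.988×10³⁰ = 1.327×10²⁰ m³/s².
Semi-major axis a = (r_p + r_a)/2 = (4.1340×10⁷ + 8.1320×10⁸)/2 = 4.2727×10⁸ km = 4.273×10¹¹ m.
By Kepler's third law T = 2π√(a³/μ) = 2π × 2.425×10⁷ = 1.523×10⁸ s.
= 42320 hours.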